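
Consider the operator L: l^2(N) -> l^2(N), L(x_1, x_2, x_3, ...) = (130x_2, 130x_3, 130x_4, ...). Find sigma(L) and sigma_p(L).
sigma(L) = closed disk {z in C : |z| ≤ 130}; sigma_p(L) = open disk {z in C : |z| < 130}

Note L = 130·V where V is the unit left shift (V x)_k = x_{k+1}; so sigma(L) = 130·sigma(V) and ||L|| = 130||V||. ||L x||^2 = 16900sum_{k≥2} |x_k|^2 ≤ 16900||x||^2, with equality on {x : x_1 = 0}, so ||L|| = 130. For any lambda with |lambda| < 130, set r = lambda/130 (|r| < 1); the vector x = (1, r, r^2, ...) is in l^2 and satisfies L x = 130(r, r^2, ...) = lambda x, so lambda is an eigenvalue. On the boundary |lambda| = 130 the geometric series diverges, so no l^2 eigenvector exists, but these lambda lie in the approximate point spectrum. Hence sigma(L) is the closed disk of radius 130 and sigma_p(L) is the open disk.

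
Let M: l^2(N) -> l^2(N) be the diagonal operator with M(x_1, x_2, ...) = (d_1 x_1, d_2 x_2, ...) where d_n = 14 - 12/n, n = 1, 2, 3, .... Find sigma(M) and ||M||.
sigma(M) = {14 - 12/n : n ≥ 1} ∪ {14}; ||M|| = 14

A bounded diagonal operator on l^2 with diagonal entries d_n has spectrum equal to the closure of {d_n : n ≥ 1}: every d_n is an eigenvalue (with eigenvector e_n), so {d_n} ⊂ sigma(M); the spectrum is closed, so its closure is too; and for lambda not in the closure, (M - lambda I) has bounded inverse (the diagonal entries 1/(d_n - lambda) are bounded). For our sequence d_n = 14 - 12/n, n = 1, 2, 3, ...:
  - {d_n} = {14 - 12/n : n ≥ 1}; the only limit point is 14
  - closure = {14 - 12/n : n ≥ 1} ∪ {14}
For the norm: a diagonal operator has ||M|| = sup_n |d_n|. Here d_n = 14 - 12/n increases monotonically from d_1 = 2 toward 14, with all terms in [2, 14); so sup_n |d_n| = 14 (the supremum is the limit, not attained). So ||M|| = 14.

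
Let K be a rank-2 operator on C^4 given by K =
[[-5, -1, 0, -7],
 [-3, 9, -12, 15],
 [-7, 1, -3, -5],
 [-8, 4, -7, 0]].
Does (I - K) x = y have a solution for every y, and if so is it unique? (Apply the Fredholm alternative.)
(I - K) is invertible (det(I - K) = -199 ≠ 0), so for every y in C^4 the equation (I - K) x = y has a unique solution.

K has rank 2 and factors as K = U V^T = u1 v1^T + u2 v2^T with u1 = (3, -3, 3, 2), v1 = (-1, -1, 1, -3), u2 = (1, 3, 2, 3), v2 = (-2, 2, -3, 2) (multiplying out reproduces the displayed K). The nonzero eigenvalues of U V^T coincide with those of the 2 x 2 matrix G = V^T U = [[v1·u1, v1·u2], [v2·u1, v2·u2]] = [[-3, -11], [-17, 4]], and by the Sylvester determinant identity det(I_4 - U V^T) = det(I_2 - V^T U) = det([[4, 11], [17, -3]]) = (4)(-3) - (11)(17) = -199. (Direct check: I - K =
[[6, 1, 0, 7],
 [3, -8, 12, -15],
 [7, -1, 4, 5],
 [8, -4, 7, 1]]
has determinant -199.) The finite-dimensional Fredholm alternative says: either (I - K) is invertible, or ker(I - K) ≠ {0} and then range(I - K) = ker((I - K)^*)^⊥, with dim ker(I - K) = dim ker((I - K)^*). Since det(I - K) ≠ 0, 1 is not an eigenvalue of K and ker(I - K) = {0}, so we are in the first case: for every y there is a unique x = (I - K)^(-1) y. (Explicitly, by the Woodbury identity, (I - U V^T)^(-1) = I + U (I_2 - G)^(-1) V^T.)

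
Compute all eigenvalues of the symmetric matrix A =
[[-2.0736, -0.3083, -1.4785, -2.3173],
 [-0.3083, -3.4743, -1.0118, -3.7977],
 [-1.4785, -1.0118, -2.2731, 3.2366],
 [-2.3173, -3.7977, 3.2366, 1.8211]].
sigma(A) ≈ {-6, -4, -2, 6}

A is real symmetric, so its spectrum consists of real eigenvalues. Expanding the characteristic polynomial of the displayed matrix gives
  det(λ I - A) = p(λ) = λ^4 + (6)λ^3 + (-28)λ^2 + (-215.998)λ + (-287.9913).
Solving p(λ) = 0 yields eigenvalues ≈ -6, -4, -2, 6. (A is shown rounded to 4 decimals, so these recover the underlying integer eigenvalues to within that precision.)
Verification: the trace of A = -6 equals the sum of eigenvalues -6, and det(A) ≈ -287.9913 matches the eigenvalue product -288.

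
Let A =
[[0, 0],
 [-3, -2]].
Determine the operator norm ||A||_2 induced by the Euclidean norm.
||A||_2 = sqrt(13) ≈ 3.6056 (= sqrt(largest eigenvalue of A^T A))

||A||_2 = sigma_max(A) = sqrt(lambda_max(A^T A)). Form the symmetric matrix M = A^T A =
[[9, 6],
 [6, 4]].
Its characteristic polynomial (trace, determinant of M give the coefficients) is
  p(λ) = det(λ I - M) = λ^2 - 13λ.
For λ^2 - 13λ the discriminant is 169. It is a perfect square (13^2), so the roots are rational: λ = (13 ± 13)/2 = 13, 0.
So the eigenvalues of A^T A are ≈ 0, 13 (all ≥ 0, as they must be for A^T A). The largest is λ_max = 13, hence ||A||_2 = sqrt(λ_max) = sqrt(13) ≈ 3.6056.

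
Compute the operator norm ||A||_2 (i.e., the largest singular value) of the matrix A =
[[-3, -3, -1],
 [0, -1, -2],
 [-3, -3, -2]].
||A||_2 ≈ 6.5191 (= sqrt(largest eigenvalue of A^T A))

||A||_2 = sigma_max(A) = sqrt(lambda_max(A^T A)). Form the symmetric matrix M = A^T A =
[[18, 18, 9],
 [18, 19, 11],
 [9, 11, 9]].
Its characteristic polynomial (trace, sum of principal 2x2 minors, determinant of M give the coefficients) is
  p(λ) = det(λ I - M) = λ^3 - 46λ^2 + 149λ - 9.
No integer candidate from the rational root theorem (±divisors of 9) is a root, so the roots are irrational. The cubic discriminant is Δ = 31349585 > 0, so there are three distinct real roots. p(0) = -9 and p(1) = 95 have opposite signs, so a root lies in (0, 1); Newton's method refines it to λ ≈ 0.0616. p(3) = 51 and p(4) = -85 have opposite signs, so a root lies in (3, 4); Newton's method refines it to λ ≈ 3.4394. p(42) = -807 and p(43) = 851 have opposite signs, so a root lies in (42, 43); Newton's method refines it to λ ≈ 42.499. Check (Vieta): the three roots sum to 46, matching tr M = 46.
So the eigenvalues of A^T A are ≈ 0.0616, 3.4394, 42.499 (all ≥ 0, as they must be for A^T A). The largest is λ_max ≈ 42.499, hence ||A||_2 = sqrt(λ_max) ≈ 6.5191.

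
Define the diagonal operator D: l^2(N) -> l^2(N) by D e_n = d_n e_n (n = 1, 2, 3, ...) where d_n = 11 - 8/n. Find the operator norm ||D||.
||D|| = 11

For a diagonal operator on l^2 with entries d_n, ||D|| = sup_n |d_n|. Here d_1 = 3, d_2 = 7, ..., and d_n = 11 - 8/n increases monotonically toward 11. All terms lie in [3, 11), so |d_n| = d_n and the supremum is the limit 11, which is not attained by any individual d_n. Hence ||D|| = 11.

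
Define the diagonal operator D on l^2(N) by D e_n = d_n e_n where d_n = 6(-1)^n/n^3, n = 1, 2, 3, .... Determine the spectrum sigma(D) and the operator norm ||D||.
sigma(D) = {6(-1)^n/n^3 : n ≥ 1} ∪ {0}; ||D|| = 6

A bounded diagonal operator on l^2 with diagonal entries d_n has spectrum equal to the closure of {d_n : n ≥ 1}: every d_n is an eigenvalue (with eigenvector e_n), so {d_n} ⊂ sigma(D); the spectrum is closed, so its closure is too; and for lambda not in the closure, (D - lambda I) has bounded inverse (the diagonal entries 1/(d_n - lambda) are bounded). For our sequence d_n = 6(-1)^n/n^3, n = 1, 2, 3, ...:
  - {d_n} = {6(-1)^n/n^3 : n ≥ 1}; the only limit point is 0
  - closure = {6(-1)^n/n^3 : n ≥ 1} ∪ {0}
For the norm: a diagonal operator has ||D|| = sup_n |d_n|. Here |d_n| = 6/n^3 is decreasing, so sup_n |d_n| = |d_1| = 6. So ||D|| = 6.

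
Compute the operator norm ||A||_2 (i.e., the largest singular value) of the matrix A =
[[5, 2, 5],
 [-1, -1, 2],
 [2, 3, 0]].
||A||_2 ≈ 7.7157 (= sqrt(largest eigenvalue of A^T A))

||A||_2 = sigma_max(A) = sqrt(lambda_max(A^T A)). Form the symmetric matrix M = A^T A =
[[30, 17, 23],
 [17, 14, 8],
 [23, 8, 29]].
Its characteristic polynomial (trace, sum of principal 2x2 minors, determinant of M give the coefficients) is
  p(λ) = det(λ I - M) = λ^3 - 73λ^2 + 814λ - 729.
No integer candidate from the rational root theorem (±divisors of 729) is a root, so the roots are irrational. The cubic discriminant is Δ = 1004574513 > 0, so there are three distinct real roots. p(0) = -729 and p(1) = 13 have opposite signs, so a root lies in (0, 1); Newton's method refines it to λ ≈ 0.9807. p(12) = 255 and p(13) = -287 have opposite signs, so a root lies in (12, 13); Newton's method refines it to λ ≈ 12.4868. p(59) = -1437 and p(60) = 1311 have opposite signs, so a root lies in (59, 60); Newton's method refines it to λ ≈ 59.5325. Check (Vieta): the three roots sum to 73, matching tr M = 73.
So the eigenvalues of A^T A are ≈ 0.9807, 12.4868, 59.5325 (all ≥ 0, as they must be for A^T A). The largest is λ_max ≈ 59.5325, hence ||A||_2 = sqrt(λ_max) ≈ 7.7157.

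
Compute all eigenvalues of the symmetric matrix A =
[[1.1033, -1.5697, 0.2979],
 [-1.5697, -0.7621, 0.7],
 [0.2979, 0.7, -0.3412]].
sigma(A) ≈ {-2, 0, 2}

A is real symmetric, so its spectrum consists of real eigenvalues. Expanding the characteristic polynomial of the displayed matrix gives
  det(λ I - A) = p(λ) = λ^3 + (0)λ^2 + (-4)λ + (0).
Solving p(λ) = 0 yields eigenvalues ≈ -2, 0, 2. (A is shown rounded to 4 decimals, so these recover the underlying integer eigenvalues to within that precision.)
Verification: the trace of A = 0 equals the sum of eigenvalues 0, and det(A) ≈ -0.0001 matches the eigenvalue product 0.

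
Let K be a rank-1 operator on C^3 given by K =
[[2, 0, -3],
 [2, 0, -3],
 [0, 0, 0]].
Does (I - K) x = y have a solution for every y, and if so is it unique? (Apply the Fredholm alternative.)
(I - K) is invertible (det(I - K) = -1 ≠ 0), so for every y in C^3 the equation (I - K) x = y has a unique solution.

K has rank 1, so it is an outer product K = u v^T: every row of K is a multiple of one row vector. Reading off the entries, u = (-1, -1, 0) and v = (-2, 0, 3) (row i of K equals u_i·v^T). A rank-one matrix u v^T satisfies K u = u (v·u) and kills the (2)-dimensional subspace v^⊥, so its characteristic polynomial is lambda^2 (lambda - v·u) with v·u = tr K = 2. Hence the eigenvalues of I - K are 1 (multiplicity 2) and 1 - (2) = -1, so det(I - K) = -1. (Direct check: I - K =
[[-1, 0, 3],
 [-2, 1, 3],
 [0, 0, 1]]
has determinant -1.) The finite-dimensional Fredholm alternative says: either (I - K) is invertible, or ker(I - K) ≠ {0} and then range(I - K) = ker((I - K)^*)^⊥, with dim ker(I - K) = dim ker((I - K)^*). Since det(I - K) ≠ 0, 1 is not an eigenvalue of K and ker(I - K) = {0}, so we are in the first case: for every y there is a unique x = (I - K)^(-1) y. Explicitly, by the Sherman–Morrison formula, (I - u v^T)^(-1) = I + u v^T/(1 - v·u), i.e. (I - K)^(-1) = I - K.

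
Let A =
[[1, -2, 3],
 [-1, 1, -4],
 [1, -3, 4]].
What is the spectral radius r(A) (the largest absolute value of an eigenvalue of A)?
r(A) ≈ 7.0887

The eigenvalues of A are the roots of its characteristic polynomial. With M = A (coefficients from the trace, the sum of principal 2x2 minors, and det A):
  p(λ) = det(λ I - M) = λ^3 - 6λ^2 - 8λ + 2.
No integer candidate from the rational root theorem (±divisors of 2) is a root, so the roots are irrational. The cubic discriminant is Δ = 7700 > 0, so there are three distinct real roots. p(-2) = -14 and p(-1) = 3 have opposite signs, so a root lies in (-2, -1); Newton's method refines it to λ ≈ -1.305. p(0) = 2 and p(1) = -11 have opposite signs, so a root lies in (0, 1); Newton's method refines it to λ ≈ 0.2162. p(7) = -5 and p(8) = 66 have opposite signs, so a root lies in (7, 8); Newton's method refines it to λ ≈ 7.0887. Check (Vieta): the three roots sum to 6, matching tr M = 6.
Thus the eigenvalues (to 4 decimals) are -1.305 (modulus 1.305); 0.2162 (modulus 0.2162); 7.0887 (modulus 7.0887). The spectral radius is the largest modulus: r(A) ≈ 7.0887. (Cross-check: r(A) ≤ ||A||_2 ≈ 7.5006; equality holds whenever A is normal, though it can also hold for some non-normal A.)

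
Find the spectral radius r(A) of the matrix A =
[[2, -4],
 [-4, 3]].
r(A) = (5 + sqrt(65))/2 ≈ 6.5311

The eigenvalues of A are the roots of its characteristic polynomial. With M = A (coefficients from the trace and determinant):
  p(λ) = det(λ I - M) = λ^2 - 5λ - 10.
For λ^2 - 5λ - 10 the discriminant is 65. It is nonnegative but not a perfect square, so the roots are real and irrational: λ = (5 ± sqrt(65))/2 ≈ 6.5311, -1.5311.
Thus the eigenvalues (to 4 decimals) are 6.5311 (modulus 6.5311); -1.5311 (modulus 1.5311). The spectral radius is the largest modulus: r(A) = (5 + sqrt(65))/2 ≈ 6.5311. (Cross-check: r(A) ≤ ||A||_2 ≈ 6.5311; equality holds whenever A is normal, though it can also hold for some non-normal A.)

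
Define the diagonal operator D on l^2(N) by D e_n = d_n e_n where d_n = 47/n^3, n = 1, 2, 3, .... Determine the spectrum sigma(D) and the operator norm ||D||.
sigma(D) = {47/n^3 : n ≥ 1} ∪ {0}; ||D|| = 47

A bounded diagonal operator on l^2 with diagonal entries d_n has spectrum equal to the closure of {d_n : n ≥ 1}: every d_n is an eigenvalue (with eigenvector e_n), so {d_n} ⊂ sigma(D); the spectrum is closed, so its closure is too; and for lambda not in the closure, (D - lambda I) has bounded inverse (the diagonal entries 1/(d_n - lambda) are bounded). For our sequence d_n = 47/n^3, n = 1, 2, 3, ...:
  - {d_n} = {47/n^3 : n ≥ 1}; the only limit point is 0
  - closure = {47/n^3 : n ≥ 1} ∪ {0}
For the norm: a diagonal operator has ||D|| = sup_n |d_n|. Here d_n = 47/n^3 is positive and decreasing, so sup_n |d_n| = d_1 = 47. So ||D|| = 47.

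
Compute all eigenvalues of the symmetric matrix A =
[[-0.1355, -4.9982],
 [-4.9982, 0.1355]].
sigma(A) ≈ {-5, 5}

A is real symmetric, so its spectrum consists of real eigenvalues. Expanding the characteristic polynomial of the displayed matrix gives
  det(λ I - A) = p(λ) = λ^2 + (0)λ + (-25).
Solving p(λ) = 0 yields eigenvalues ≈ -5, 5. (A is shown rounded to 4 decimals, so these recover the underlying integer eigenvalues to within that precision.)
Verification: the trace of A = 0 equals the sum of eigenvalues 0, and det(A) ≈ -25.0004 matches the eigenvalue product -25.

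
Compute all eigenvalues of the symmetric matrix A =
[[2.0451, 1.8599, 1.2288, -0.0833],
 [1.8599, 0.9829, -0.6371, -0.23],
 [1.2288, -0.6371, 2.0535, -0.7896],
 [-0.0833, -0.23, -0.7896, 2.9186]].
sigma(A) ≈ {-1, 2, 3, 4}

A is real symmetric, so its spectrum consists of real eigenvalues. Expanding the characteristic polynomial of the displayed matrix gives
  det(λ I - A) = p(λ) = λ^4 + (-8)λ^3 + (17)λ^2 + (2)λ + (-24).
Solving p(λ) = 0 yields eigenvalues ≈ -1, 2, 3, 4. (A is shown rounded to 4 decimals, so these recover the underlying integer eigenvalues to within that precision.)
Verification: the trace of A = 8 equals the sum of eigenvalues 8, and det(A) ≈ -24.0008 matches the eigenvalue product -24.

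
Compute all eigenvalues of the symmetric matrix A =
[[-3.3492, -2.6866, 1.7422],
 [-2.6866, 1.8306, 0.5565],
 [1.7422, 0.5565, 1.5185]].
sigma(A) ≈ {-5, 2, 3}

A is real symmetric, so its spectrum consists of real eigenvalues. Expanding the characteristic polynomial of the displayed matrix gives
  det(λ I - A) = p(λ) = λ^3 + (0)λ^2 + (-19)λ + (29.9989).
Solving p(λ) = 0 yields eigenvalues ≈ -5, 2, 3. (A is shown rounded to 4 decimals, so these recover the underlying integer eigenvalues to within that precision.)
Verification: the trace of A = 0 equals the sum of eigenvalues 0, and det(A) ≈ -29.9989 matches the eigenvalue product -30.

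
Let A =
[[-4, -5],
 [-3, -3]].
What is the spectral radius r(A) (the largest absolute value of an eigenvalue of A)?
r(A) = (7 + sqrt(61))/2 ≈ 7.4051

The eigenvalues of A are the roots of its characteristic polynomial. With M = A (coefficients from the trace and determinant):
  p(λ) = det(λ I - M) = λ^2 + 7λ - 3.
For λ^2 + 7λ - 3 the discriminant is 61. It is nonnegative but not a perfect square, so the roots are real and irrational: λ = (-7 ± sqrt(61))/2 ≈ 0.4051, -7.4051.
Thus the eigenvalues (to 4 decimals) are 0.4051 (modulus 0.4051); -7.4051 (modulus 7.4051). The spectral radius is the largest modulus: r(A) = (7 + sqrt(61))/2 ≈ 7.4051. (Cross-check: r(A) ≤ ||A||_2 ≈ 7.6712; equality holds whenever A is normal, though it can also hold for some non-normal A.)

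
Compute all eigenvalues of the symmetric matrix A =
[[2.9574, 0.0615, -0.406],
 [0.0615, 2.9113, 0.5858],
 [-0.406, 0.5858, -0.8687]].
sigma(A) ≈ {-1, 3} (3 with multiplicity 2)

A is real symmetric, so its spectrum consists of real eigenvalues. Expanding the characteristic polynomial of the displayed matrix gives
  det(λ I - A) = p(λ) = λ^3 + (-5)λ^2 + (3)λ + (9).
Solving p(λ) = 0 yields eigenvalues ≈ -1, 3, 3. (A is shown rounded to 4 decimals, so these recover the underlying integer eigenvalues to within that precision.)
Verification: the trace of A = 5 equals the sum of eigenvalues 5, and det(A) ≈ -9.0001 matches the eigenvalue product -9.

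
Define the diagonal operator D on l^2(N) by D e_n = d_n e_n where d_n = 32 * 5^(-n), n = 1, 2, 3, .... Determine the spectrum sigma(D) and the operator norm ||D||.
sigma(D) = {32 * 5^(-n) : n ≥ 1} ∪ {0}; ||D|| = 32/5

A bounded diagonal operator on l^2 with diagonal entries d_n has spectrum equal to the closure of {d_n : n ≥ 1}: every d_n is an eigenvalue (with eigenvector e_n), so {d_n} ⊂ sigma(D); the spectrum is closed, so its closure is too; and for lambda not in the closure, (D - lambda I) has bounded inverse (the diagonal entries 1/(d_n - lambda) are bounded). For our sequence d_n = 32 * 5^(-n), n = 1, 2, 3, ...:
  - {d_n} = {32 * 5^(-n) : n ≥ 1}; the only limit point is 0
  - closure = {32 * 5^(-n) : n ≥ 1} ∪ {0}
For the norm: a diagonal operator has ||D|| = sup_n |d_n|. Here d_n = 32 * 5^(-n) is positive and decreasing, so sup_n |d_n| = d_1 = 32/5. So ||D|| = 32/5.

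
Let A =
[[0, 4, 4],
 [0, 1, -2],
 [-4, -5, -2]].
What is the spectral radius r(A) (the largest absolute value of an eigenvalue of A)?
r(A) = 4

The eigenvalues of A are the roots of its characteristic polynomial. With M = A (coefficients from the trace, the sum of principal 2x2 minors, and det A):
  p(λ) = det(λ I - M) = λ^3 + λ^2 + 4λ - 48.
By the rational root theorem any rational root is an integer divisor of 48. Testing λ = 3: p(3) = 27 + 9 + 12 - 48 = 0, so λ = 3 is a root. Dividing out (λ - 3) leaves p(λ) = (λ - 3)(λ^2 + 4λ + 16). For λ^2 + 4λ + 16 the discriminant is -48. It is negative, so the roots are the complex-conjugate pair λ = -2 ± (sqrt(48)/2) i ≈ -2 ± 3.4641i. For a conjugate pair the product of the roots equals the constant term, so |λ|^2 = 16 and |λ| = sqrt(16) = 4.
Thus the eigenvalues (to 4 decimals) are -2 ± 3.4641i (modulus 4); 3 (modulus 3). The spectral radius is the largest modulus: r(A) = 4. (Cross-check: r(A) ≤ ||A||_2 ≈ 8.2031; equality holds whenever A is normal, though it can also hold for some non-normal A.)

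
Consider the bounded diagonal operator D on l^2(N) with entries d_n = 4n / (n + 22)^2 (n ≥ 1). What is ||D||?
||D|| = 1/22 (attained at n = 22)

For D diagonal, ||D|| = sup_n |d_n|. Treat f(x) = 4x / (x + 22)^2 for real x > 0. By the quotient rule, f'(x) = 4(22 - x)/(x + 22)^3, which is positive for x < 22 and negative for x > 22. So f has a unique maximum at x = 22, and since 22 is a positive integer, the supremum over n ≥ 1 is attained at n = 22: d_22 = 4·22/(22 + 22)^2 = 4·22/1936 = 1/22. Hence ||D|| = 1/22.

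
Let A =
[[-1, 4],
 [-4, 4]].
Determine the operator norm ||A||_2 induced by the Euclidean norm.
||A||_2 = sqrt((49 + sqrt(1825))/2) ≈ 6.772 (= sqrt(largest eigenvalue of A^T A))

||A||_2 = sigma_max(A) = sqrt(lambda_max(A^T A)). Form the symmetric matrix M = A^T A =
[[17, -20],
 [-20, 32]].
Its characteristic polynomial (trace, determinant of M give the coefficients) is
  p(λ) = det(λ I - M) = λ^2 - 49λ + 144.
For λ^2 - 49λ + 144 the discriminant is 1825. It is nonnegative but not a perfect square, so the roots are real and irrational: λ = (49 ± sqrt(1825))/2 ≈ 45.86, 3.14.
So the eigenvalues of A^T A are ≈ 3.14, 45.86 (all ≥ 0, as they must be for A^T A). The largest is λ_max = (49 + sqrt(1825))/2 ≈ 45.86, hence ||A||_2 = sqrt(λ_max) = sqrt((49 + sqrt(1825))/2) ≈ 6.772.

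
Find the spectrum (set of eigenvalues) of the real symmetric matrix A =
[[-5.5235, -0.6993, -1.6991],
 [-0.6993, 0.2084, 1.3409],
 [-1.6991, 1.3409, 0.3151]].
sigma(A) ≈ {-6, -1, 2}

A is real symmetric, so its spectrum consists of real eigenvalues. Expanding the characteristic polynomial of the displayed matrix gives
  det(λ I - A) = p(λ) = λ^3 + (5)λ^2 + (-8)λ + (-12).
Solving p(λ) = 0 yields eigenvalues ≈ -6, -1, 2. (A is shown rounded to 4 decimals, so these recover the underlying integer eigenvalues to within that precision.)
Verification: the trace of A = -5 equals the sum of eigenvalues -5, and det(A) ≈ 11.9993 matches the eigenvalue product 12.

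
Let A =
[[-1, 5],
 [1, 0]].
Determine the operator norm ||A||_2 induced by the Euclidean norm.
||A||_2 = sqrt((27 + sqrt(629))/2) ≈ 5.1029 (= sqrt(largest eigenvalue of A^T A))

||A||_2 = sigma_max(A) = sqrt(lambda_max(A^T A)). Form the symmetric matrix M = A^T A =
[[2, -5],
 [-5, 25]].
Its characteristic polynomial (trace, determinant of M give the coefficients) is
  p(λ) = det(λ I - M) = λ^2 - 27λ + 25.
For λ^2 - 27λ + 25 the discriminant is 629. It is nonnegative but not a perfect square, so the roots are real and irrational: λ = (27 ± sqrt(629))/2 ≈ 26.0399, 0.9601.
So the eigenvalues of A^T A are ≈ 0.9601, 26.0399 (all ≥ 0, as they must be for A^T A). The largest is λ_max = (27 + sqrt(629))/2 ≈ 26.0399, hence ||A||_2 = sqrt(λ_max) = sqrt((27 + sqrt(629))/2) ≈ 5.1029.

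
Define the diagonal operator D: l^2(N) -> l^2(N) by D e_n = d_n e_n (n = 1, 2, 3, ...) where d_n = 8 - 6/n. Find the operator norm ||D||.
||D|| = 8

For a diagonal operator on l^2 with entries d_n, ||D|| = sup_n |d_n|. Here d_1 = 2, d_2 = 5, ..., and d_n = 8 - 6/n increases monotonically toward 8. All terms lie in [2, 8), so |d_n| = d_n and the supremum is the limit 8, which is not attained by any individual d_n. Hence ||D|| = 8.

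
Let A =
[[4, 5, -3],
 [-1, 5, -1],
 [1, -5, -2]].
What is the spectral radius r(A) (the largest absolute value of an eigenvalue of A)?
r(A) ≈ 5.4206

The eigenvalues of A are the roots of its characteristic polynomial. With M = A (coefficients from the trace, the sum of principal 2x2 minors, and det A):
  p(λ) = det(λ I - M) = λ^3 - 7λ^2 + 5λ + 75.
No integer candidate from the rational root theorem (±divisors of 75) is a root, so the roots are irrational. The cubic discriminant is Δ = -95500 < 0, so there is one real root and a complex-conjugate pair. p(-3) = -30 and p(-2) = 29 have opposite signs, so a root lies in (-3, -2); Newton's method refines it to λ ≈ -2.5525. Dividing out (λ - (-2.5525)) leaves approximately λ^2 - 9.5525λ + 29.3829. For λ^2 - 9.5525λ + 29.3829 the discriminant is -26.281. It is negative, so the remaining roots are the complex-conjugate pair λ ≈ 4.7763 ± 2.5633i. Their product equals the constant term, so |λ|^2 ≈ 29.3829 and |λ| ≈ 5.4206.
Thus the eigenvalues (to 4 decimals) are -2.5525 (modulus 2.5525); 4.7763 ± 2.5633i (modulus 5.4206). The spectral radius is the largest modulus: r(A) ≈ 5.4206. (Cross-check: r(A) ≤ ||A||_2 ≈ 8.8884; equality holds whenever A is normal, though it can also hold for some non-normal A.)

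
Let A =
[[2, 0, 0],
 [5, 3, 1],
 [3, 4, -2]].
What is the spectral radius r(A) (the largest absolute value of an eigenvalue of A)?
r(A) = (1 + sqrt(41))/2 ≈ 3.7016

The eigenvalues of A are the roots of its characteristic polynomial. With M = A (coefficients from the trace, the sum of principal 2x2 minors, and det A):
  p(λ) = det(λ I - M) = λ^3 - 3λ^2 - 8λ + 20.
By the rational root theorem any rational root is an integer divisor of 20. Testing λ = 2: p(2) = 8 - 12 - 16 + 20 = 0, so λ = 2 is a root. Dividing out (λ - 2) leaves p(λ) = (λ - 2)(λ^2 - λ - 10). For λ^2 - λ - 10 the discriminant is 41. It is nonnegative but not a perfect square, so the roots are real and irrational: λ = (1 ± sqrt(41))/2 ≈ 3.7016, -2.7016.
Thus the eigenvalues (to 4 decimals) are 3.7016 (modulus 3.7016); -2.7016 (modulus 2.7016); 2 (modulus 2). The spectral radius is the largest modulus: r(A) = (1 + sqrt(41))/2 ≈ 3.7016. (Cross-check: r(A) ≤ ||A||_2 ≈ 7.7168; equality holds whenever A is normal, though it can also hold for some non-normal A.)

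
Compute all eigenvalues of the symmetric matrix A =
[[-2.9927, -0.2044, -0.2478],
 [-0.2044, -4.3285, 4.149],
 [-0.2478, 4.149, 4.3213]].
sigma(A) ≈ {-6, -3, 6}

A is real symmetric, so its spectrum consists of real eigenvalues. Expanding the characteristic polynomial of the displayed matrix gives
  det(λ I - A) = p(λ) = λ^3 + (3)λ^2 + (-36)λ + (-108).
Solving p(λ) = 0 yields eigenvalues ≈ -6, -3, 6. (A is shown rounded to 4 decimals, so these recover the underlying integer eigenvalues to within that precision.)
Verification: the trace of A = -3 equals the sum of eigenvalues -3, and det(A) ≈ 108.0002 matches the eigenvalue product 108.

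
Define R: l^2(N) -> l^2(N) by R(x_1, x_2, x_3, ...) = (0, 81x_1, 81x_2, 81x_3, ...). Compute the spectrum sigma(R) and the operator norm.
sigma(R) = closed disk {z in C : |z| ≤ 81}; ||R|| = 81

Note R = 81·U where U is the unit right shift (U x)_k = x_{k-1} (with x_0 := 0); so ||R|| = 81||U|| and sigma(R) = 81·sigma(U). ||R x||^2 = sum_{k≥1} |81x_k|^2 = 6561||x||^2, so ||R|| = 81 and sigma(R) ⊂ {|z| ≤ 81}. For any |lambda| < 81, the equation (R - lambda I) x = 0 forces x_1 = 0, then 81x_k = lambda x_{k+1} ⇒ x = 0, so R has no eigenvalues. But (R - lambda I) is not surjective for |lambda| < 81: solving (R - lambda I) x = e_1 would require x_n proportional to (lambda/81)^(-n), which is not in l^2. So every |lambda| < 81 lies in the residual spectrum. The boundary |lambda| = 81 is in the approximate point spectrum (the spectrum is closed). Hence sigma(R) is the closed disk of radius 81.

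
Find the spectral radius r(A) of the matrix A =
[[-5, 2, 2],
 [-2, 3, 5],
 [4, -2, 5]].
r(A) ≈ 4.7027

The eigenvalues of A are the roots of its characteristic polynomial. With M = A (coefficients from the trace, the sum of principal 2x2 minors, and det A):
  p(λ) = det(λ I - M) = λ^3 - 3λ^2 - 19λ + 81.
No integer candidate from the rational root theorem (±divisors of 81) is a root, so the roots are irrational. The cubic discriminant is Δ = -54608 < 0, so there is one real root and a complex-conjugate pair. p(-5) = -24 and p(-4) = 45 have opposite signs, so a root lies in (-5, -4); Newton's method refines it to λ ≈ -4.7027. Dividing out (λ - (-4.7027)) leaves approximately λ^2 - 7.7027λ + 17.224. For λ^2 - 7.7027λ + 17.224 the discriminant is -9.5638. It is negative, so the remaining roots are the complex-conjugate pair λ ≈ 3.8514 ± 1.5463i. Their product equals the constant term, so |λ|^2 ≈ 17.224 and |λ| ≈ 4.1502.
Thus the eigenvalues (to 4 decimals) are -4.7027 (modulus 4.7027); 3.8514 ± 1.5463i (modulus 4.1502). The spectral radius is the largest modulus: r(A) ≈ 4.7027. (Cross-check: r(A) ≤ ||A||_2 ≈ 7.8594; equality holds whenever A is normal, though it can also hold for some non-normal A.)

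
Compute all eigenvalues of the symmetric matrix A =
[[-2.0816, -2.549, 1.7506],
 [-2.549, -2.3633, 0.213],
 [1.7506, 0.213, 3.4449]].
sigma(A) ≈ {-5, 0, 4}

A is real symmetric, so its spectrum consists of real eigenvalues. Expanding the characteristic polynomial of the displayed matrix gives
  det(λ I - A) = p(λ) = λ^3 + (1)λ^2 + (-20)λ + (0).
Solving p(λ) = 0 yields eigenvalues ≈ -5, 0, 4. (A is shown rounded to 4 decimals, so these recover the underlying integer eigenvalues to within that precision.)
Verification: the trace of A = -1 equals the sum of eigenvalues -1, and det(A) ≈ 0.0002 matches the eigenvalue product 0.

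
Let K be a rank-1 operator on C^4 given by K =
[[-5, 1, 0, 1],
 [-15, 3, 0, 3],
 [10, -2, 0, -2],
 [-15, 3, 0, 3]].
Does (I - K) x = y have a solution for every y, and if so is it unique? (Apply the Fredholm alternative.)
(I - K) is singular (det(I - K) = 0, i.e. 1 ∈ sigma(K)). (I - K) x = y is solvable iff y ⊥ ker((I - K)^*) = span{(-5, 1, 0, 1)}, i.e. iff -5y_1 + y_2 + y_4 = 0. When solvable, the solutions are x = y + c·(1, 3, -2, 3), c arbitrary (ker(I - K) = span{(1, 3, -2, 3)}, dimension 1).

K has rank 1, so it is an outer product K = u v^T: every row of K is a multiple of one row vector. Reading off the entries, u = (1, 3, -2, 3) and v = (-5, 1, 0, 1) (row i of K equals u_i·v^T). A rank-one matrix u v^T satisfies K u = u (v·u) and kills the (3)-dimensional subspace v^⊥, so its characteristic polynomial is lambda^3 (lambda - v·u) with v·u = tr K = 1. Hence the eigenvalues of I - K are 1 (multiplicity 3) and 1 - (1) = 0, so det(I - K) = 0. (Direct check: I - K =
[[6, -1, 0, -1],
 [15, -2, 0, -3],
 [-10, 2, 1, 2],
 [15, -3, 0, -2]]
has determinant 0.) So 1 is an eigenvalue of K and (I - K) is not invertible. The finite-dimensional Fredholm alternative says: either (I - K) is invertible, or ker(I - K) ≠ {0} and then range(I - K) = ker((I - K)^*)^⊥, with dim ker(I - K) = dim ker((I - K)^*). We are in the second case, so we need both kernels. Kernel of I - K: (I - K) u = u - u (v·u) = u - u = 0, so ker(I - K) = span{u} = span{(1, 3, -2, 3)} (it is exactly 1-dimensional because rank(I - K) = 3). Kernel of the adjoint: K is real, so (I - K)^* = I - K^T = I - v u^T, and (I - v u^T) v = v - v (u·v) = 0; hence ker((I - K)^*) = span{v} = span{(-5, 1, 0, 1)}. Therefore (I - K) x = y is solvable iff <y, v> = 0, i.e. iff -5y_1 + y_2 + y_4 = 0. When this holds, K y = u (v·y) = 0, so (I - K) y = y and x = y is a particular solution; the full solution set is the line x = y + c·u = y + c·(1, 3, -2, 3), c ∈ C.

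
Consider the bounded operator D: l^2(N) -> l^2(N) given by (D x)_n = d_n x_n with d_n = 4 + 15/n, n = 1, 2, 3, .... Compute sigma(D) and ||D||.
sigma(D) = {4 + 15/n : n ≥ 1} ∪ {4}; ||D|| = 19

A bounded diagonal operator on l^2 with diagonal entries d_n has spectrum equal to the closure of {d_n : n ≥ 1}: every d_n is an eigenvalue (with eigenvector e_n), so {d_n} ⊂ sigma(D); the spectrum is closed, so its closure is too; and for lambda not in the closure, (D - lambda I) has bounded inverse (the diagonal entries 1/(d_n - lambda) are bounded). For our sequence d_n = 4 + 15/n, n = 1, 2, 3, ...:
  - {d_n} = {4 + 15/n : n ≥ 1}; the only limit point is 4
  - closure = {4 + 15/n : n ≥ 1} ∪ {4}
For the norm: a diagonal operator has ||D|| = sup_n |d_n|. Here d_n = 4 + 15/n is positive and decreasing, so sup_n |d_n| = d_1 = 4 + 15 = 19. So ||D|| = 19.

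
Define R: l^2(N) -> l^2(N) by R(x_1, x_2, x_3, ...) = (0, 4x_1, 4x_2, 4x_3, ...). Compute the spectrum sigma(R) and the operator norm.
sigma(R) = closed disk {z in C : |z| ≤ 4}; ||R|| = 4

Note R = 4·U where U is the unit right shift (U x)_k = x_{k-1} (with x_0 := 0); so ||R|| = 4||U|| and sigma(R) = 4·sigma(U). ||R x||^2 = sum_{k≥1} |4x_k|^2 = 16||x||^2, so ||R|| = 4 and sigma(R) ⊂ {|z| ≤ 4}. For any |lambda| < 4, the equation (R - lambda I) x = 0 forces x_1 = 0, then 4x_k = lambda x_{k+1} ⇒ x = 0, so R has no eigenvalues. But (R - lambda I) is not surjective for |lambda| < 4: solving (R - lambda I) x = e_1 would require x_n proportional to (lambda/4)^(-n), which is not in l^2. So every |lambda| < 4 lies in the residual spectrum. The boundary |lambda| = 4 is in the approximate point spectrum (the spectrum is closed). Hence sigma(R) is the closed disk of radius 4.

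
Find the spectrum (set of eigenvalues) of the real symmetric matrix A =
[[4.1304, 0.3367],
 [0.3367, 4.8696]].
sigma(A) ≈ {4, 5}

A is real symmetric, so its spectrum consists of real eigenvalues. Expanding the characteristic polynomial of the displayed matrix gives
  det(λ I - A) = p(λ) = λ^2 + (-9)λ + (20).
Solving p(λ) = 0 yields eigenvalues ≈ 4, 5. (A is shown rounded to 4 decimals, so these recover the underlying integer eigenvalues to within that precision.)
Verification: the trace of A = 9 equals the sum of eigenvalues 9, and det(A) ≈ 20.0000 matches the eigenvalue product 20.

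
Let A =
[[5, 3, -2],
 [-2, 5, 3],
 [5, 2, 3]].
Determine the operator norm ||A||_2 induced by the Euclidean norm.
||A||_2 ≈ 8.0166 (= sqrt(largest eigenvalue of A^T A))

||A||_2 = sigma_max(A) = sqrt(lambda_max(A^T A)). Form the symmetric matrix M = A^T A =
[[54, 15, -1],
 [15, 38, 15],
 [-1, 15, 22]].
Its characteristic polynomial (trace, sum of principal 2x2 minors, determinant of M give the coefficients) is
  p(λ) = det(λ I - M) = λ^3 - 114λ^2 + 3625λ - 27556.
No integer candidate from the rational root theorem (±divisors of 27556) is a root, so the roots are irrational. The cubic discriminant is Δ = 1408105472 > 0, so there are three distinct real roots. p(11) = -144 and p(12) = 1256 have opposite signs, so a root lies in (11, 12); Newton's method refines it to λ ≈ 11.0978. p(38) = 450 and p(39) = -256 have opposite signs, so a root lies in (38, 39); Newton's method refines it to λ ≈ 38.6369. p(64) = -356 and p(65) = 1044 have opposite signs, so a root lies in (64, 65); Newton's method refines it to λ ≈ 64.2653. Check (Vieta): the three roots sum to 114, matching tr M = 114.
So the eigenvalues of A^T A are ≈ 11.0978, 38.6369, 64.2653 (all ≥ 0, as they must be for A^T A). The largest is λ_max ≈ 64.2653, hence ||A||_2 = sqrt(λ_max) ≈ 8.0166.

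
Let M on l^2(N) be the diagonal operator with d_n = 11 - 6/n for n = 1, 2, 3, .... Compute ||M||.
||M|| = 11

For a diagonal operator on l^2 with entries d_n, ||M|| = sup_n |d_n|. Here d_1 = 5, d_2 = 8, ..., and d_n = 11 - 6/n increases monotonically toward 11. All terms lie in [5, 11), so |d_n| = d_n and the supremum is the limit 11, which is not attained by any individual d_n. Hence ||M|| = 11.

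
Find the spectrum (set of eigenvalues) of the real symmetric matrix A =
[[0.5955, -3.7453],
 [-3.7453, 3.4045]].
sigma(A) ≈ {-2, 6}

A is real symmetric, so its spectrum consists of real eigenvalues. Expanding the characteristic polynomial of the displayed matrix gives
  det(λ I - A) = p(λ) = λ^2 + (-4)λ + (-12).
Solving p(λ) = 0 yields eigenvalues ≈ -2, 6. (A is shown rounded to 4 decimals, so these recover the underlying integer eigenvalues to within that precision.)
Verification: the trace of A = 4 equals the sum of eigenvalues 4, and det(A) ≈ -11.9999 matches the eigenvalue product -12.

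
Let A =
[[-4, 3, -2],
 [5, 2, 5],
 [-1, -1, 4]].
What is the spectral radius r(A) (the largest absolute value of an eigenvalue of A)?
r(A) ≈ 6.0096

The eigenvalues of A are the roots of its characteristic polynomial. With M = A (coefficients from the trace, the sum of principal 2x2 minors, and det A):
  p(λ) = det(λ I - M) = λ^3 - 2λ^2 - 28λ + 121.
No integer candidate from the rational root theorem (±divisors of 121) is a root, so the roots are irrational. The cubic discriminant is Δ = -178523 < 0, so there is one real root and a complex-conjugate pair. p(-7) = -124 and p(-6) = 1 have opposite signs, so a root lies in (-7, -6); Newton's method refines it to λ ≈ -6.0096. Dividing out (λ - (-6.0096)) leaves approximately λ^2 - 8.0096λ + 20.1345. For λ^2 - 8.0096λ + 20.1345 the discriminant is -16.3842. It is negative, so the remaining roots are the complex-conjugate pair λ ≈ 4.0048 ± 2.0239i. Their product equals the constant term, so |λ|^2 ≈ 20.1345 and |λ| ≈ 4.4871.
Thus the eigenvalues (to 4 decimals) are -6.0096 (modulus 6.0096); 4.0048 ± 2.0239i (modulus 4.4871). The spectral radius is the largest modulus: r(A) ≈ 6.0096. (Cross-check: r(A) ≤ ||A||_2 ≈ 8.5174; equality holds whenever A is normal, though it can also hold for some non-normal A.)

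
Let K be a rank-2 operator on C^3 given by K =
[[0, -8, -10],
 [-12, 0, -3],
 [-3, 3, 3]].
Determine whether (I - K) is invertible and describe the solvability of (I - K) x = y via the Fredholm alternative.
(I - K) is invertible (det(I - K) = -119 ≠ 0), so for every y in C^3 the equation (I - K) x = y has a unique solution.

K has rank 2 and factors as K = U V^T = u1 v1^T + u2 v2^T with u1 = (-2, 1, 1), v1 = (-3, 3, 3), u2 = (-2, -3, 0), v2 = (3, 1, 2) (multiplying out reproduces the displayed K). The nonzero eigenvalues of U V^T coincide with those of the 2 x 2 matrix G = V^T U = [[v1·u1, v1·u2], [v2·u1, v2·u2]] = [[12, -3], [-3, -9]], and by the Sylvester determinant identity det(I_3 - U V^T) = det(I_2 - V^T U) = det([[-11, 3], [3, 10]]) = (-11)(10) - (3)(3) = -119. (Direct check: I - K =
[[1, 8, 10],
 [12, 1, 3],
 [3, -3, -2]]
has determinant -119.) The finite-dimensional Fredholm alternative says: either (I - K) is invertible, or ker(I - K) ≠ {0} and then range(I - K) = ker((I - K)^*)^⊥, with dim ker(I - K) = dim ker((I - K)^*). Since det(I - K) ≠ 0, 1 is not an eigenvalue of K and ker(I - K) = {0}, so we are in the first case: for every y there is a unique x = (I - K)^(-1) y. (Explicitly, by the Woodbury identity, (I - U V^T)^(-1) = I + U (I_2 - G)^(-1) V^T.)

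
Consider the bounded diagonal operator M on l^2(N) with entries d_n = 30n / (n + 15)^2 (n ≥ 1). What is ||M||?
||M|| = 1/2 (attained at n = 15)

For M diagonal, ||M|| = sup_n |d_n|. Treat f(x) = 30x / (x + 15)^2 for real x > 0. By the quotient rule, f'(x) = 30(15 - x)/(x + 15)^3, which is positive for x < 15 and negative for x > 15. So f has a unique maximum at x = 15, and since 15 is a positive integer, the supremum over n ≥ 1 is attained at n = 15: d_15 = 30·15/(15 + 15)^2 = 30·15/900 = 1/2. Hence ||M|| = 1/2.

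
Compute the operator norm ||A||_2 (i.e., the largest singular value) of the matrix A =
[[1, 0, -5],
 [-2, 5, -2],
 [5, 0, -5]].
||A||_2 ≈ 8.4174 (= sqrt(largest eigenvalue of A^T A))

||A||_2 = sigma_max(A) = sqrt(lambda_max(A^T A)). Form the symmetric matrix M = A^T A =
[[30, -10, -26],
 [-10, 25, -10],
 [-26, -10, 54]].
Its characteristic polynomial (trace, sum of principal 2x2 minors, determinant of M give the coefficients) is
  p(λ) = det(λ I - M) = λ^3 - 109λ^2 + 2844λ - 10000.
No integer candidate from the rational root theorem (±divisors of 10000) is a root, so the roots are irrational. The cubic discriminant is Δ = 5382729680 > 0, so there are three distinct real roots. p(4) = -304 and p(5) = 1620 have opposite signs, so a root lies in (4, 5); Newton's method refines it to λ ≈ 4.1516. p(33) = 1088 and p(34) = -4 have opposite signs, so a root lies in (33, 34); Newton's method refines it to λ ≈ 33.9964. p(70) = -2020 and p(71) = 366 have opposite signs, so a root lies in (70, 71); Newton's method refines it to λ ≈ 70.852. Check (Vieta): the three roots sum to 109, matching tr M = 109.
So the eigenvalues of A^T A are ≈ 4.1516, 33.9964, 70.852 (all ≥ 0, as they must be for A^T A). The largest is λ_max ≈ 70.852, hence ||A||_2 = sqrt(λ_max) ≈ 8.4174.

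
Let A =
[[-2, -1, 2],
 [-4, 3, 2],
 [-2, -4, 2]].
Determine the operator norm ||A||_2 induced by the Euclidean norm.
||A||_2 ≈ 5.9275 (= sqrt(largest eigenvalue of A^T A))

||A||_2 = sigma_max(A) = sqrt(lambda_max(A^T A)). Form the symmetric matrix M = A^T A =
[[24, -2, -16],
 [-2, 26, -4],
 [-16, -4, 12]].
Its characteristic polynomial (trace, sum of principal 2x2 minors, determinant of M give the coefficients) is
  p(λ) = det(λ I - M) = λ^3 - 62λ^2 + 948λ - 144.
No integer candidate from the rational root theorem (±divisors of 144) is a root, so the roots are irrational. The cubic discriminant is Δ = 61243200 > 0, so there are three distinct real roots. p(0) = -144 and p(1) = 743 have opposite signs, so a root lies in (0, 1); Newton's method refines it to λ ≈ 0.1534. p(26) = 168 and p(27) = -63 have opposite signs, so a root lies in (26, 27); Newton's method refines it to λ ≈ 26.7115. p(35) = -39 and p(36) = 288 have opposite signs, so a root lies in (35, 36); Newton's method refines it to λ ≈ 35.135. Check (Vieta): the three roots sum to 62, matching tr M = 62.
So the eigenvalues of A^T A are ≈ 0.1534, 26.7115, 35.135 (all ≥ 0, as they must be for A^T A). The largest is λ_max ≈ 35.135, hence ||A||_2 = sqrt(λ_max) ≈ 5.9275.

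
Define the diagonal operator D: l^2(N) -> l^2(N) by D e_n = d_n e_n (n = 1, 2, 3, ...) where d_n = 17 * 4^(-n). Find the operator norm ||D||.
||D|| = 17/4 (attained at n = 1)

For D diagonal, ||D|| = sup_n |d_n|. The sequence d_n = 17 * 4^(-n) is positive and strictly decreasing (ratio 4^(-1) < 1), so the supremum is d_1 = 17/4. Hence ||D|| = 17/4.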